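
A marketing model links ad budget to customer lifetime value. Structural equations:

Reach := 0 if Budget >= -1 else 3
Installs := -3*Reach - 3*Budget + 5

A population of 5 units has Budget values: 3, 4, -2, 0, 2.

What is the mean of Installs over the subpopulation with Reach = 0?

-1.75

Observing Reach=0 restricts to units where Reach's equation naturally yields 0: Budget ∈ {3, 4, 0, 2}. In that subpopulation Installs = -4, -7, 5, -1, mean -1.75.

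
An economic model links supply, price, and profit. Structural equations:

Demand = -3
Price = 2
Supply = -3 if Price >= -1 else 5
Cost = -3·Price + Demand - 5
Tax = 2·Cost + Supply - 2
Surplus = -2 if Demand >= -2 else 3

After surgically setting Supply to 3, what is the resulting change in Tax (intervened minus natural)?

6

do(Supply=3) replaces the equation Supply = -3 if Price >= -1 else 5 with the constant Supply = 3.
Cost = -3·Price + Demand - 5  [with Price=2, Demand=-3]  = -14
Tax = 2·Cost + Supply - 2  [with Cost=-14, Supply=3]  = -27
Without intervention: Supply = -3 if Price >= -1 else 5  [with Price=2]  = -3; Cost = -3·Price + Demand - 5  [with Price=2, Demand=-3]  = -14; Tax = 2·Cost + Supply - 2  [with Cost=-14, Supply=-3]  = -33.
Change = -27 − (-33) = 6.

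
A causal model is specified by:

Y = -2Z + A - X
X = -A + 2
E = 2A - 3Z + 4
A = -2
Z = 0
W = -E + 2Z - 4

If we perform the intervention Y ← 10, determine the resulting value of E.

do(Y=10) replaces the equation Y = -2Z + A - X with the constant Y = 10.
E is not downstream of the intervention, so its value is determined by the original equations.
E = 2A - 3Z + 4  [with A=-2, Z=0]  = 0

0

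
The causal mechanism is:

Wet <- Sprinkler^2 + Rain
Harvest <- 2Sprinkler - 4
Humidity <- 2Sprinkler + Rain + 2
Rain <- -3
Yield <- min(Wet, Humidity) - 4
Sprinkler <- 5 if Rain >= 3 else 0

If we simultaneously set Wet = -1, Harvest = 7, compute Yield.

The joint intervention fixes Wet = -1, Harvest = 7, removing each variable's own equation.
Sprinkler = 5 if Rain >= 3 else 0  [with Rain=-3]  = 0
Humidity = 2Sprinkler + Rain + 2  [with Sprinkler=0, Rain=-3]  = -1
Yield = min(Wet, Humidity) - 4  [with Wet=-1, Humidity=-1]  = -5

-5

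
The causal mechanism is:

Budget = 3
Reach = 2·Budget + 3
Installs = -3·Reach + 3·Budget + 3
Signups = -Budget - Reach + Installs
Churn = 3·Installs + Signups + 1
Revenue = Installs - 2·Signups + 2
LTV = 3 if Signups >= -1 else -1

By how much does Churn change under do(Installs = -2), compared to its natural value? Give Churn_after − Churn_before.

52

do(Installs=-2) replaces the equation Installs = -3·Reach + 3·Budget + 3 with the constant Installs = -2.
Reach = 2·Budget + 3  [with Budget=3]  = 9
Signups = -Budget - Reach + Installs  [with Budget=3, Reach=9, Installs=-2]  = -14
Churn = 3·Installs + Signups + 1  [with Installs=-2, Signups=-14]  = -19
Without intervention: Reach = 2·Budget + 3  [with Budget=3]  = 9; Installs = -3·Reach + 3·Budget + 3  [with Reach=9, Budget=3]  = -15; Signups = -Budget - Reach + Installs  [with Budget=3, Reach=9, Installs=-15]  = -27; Churn = 3·Installs + Signups + 1  [with Installs=-15, Signups=-27]  = -71.
Change = -19 − (-71) = 52.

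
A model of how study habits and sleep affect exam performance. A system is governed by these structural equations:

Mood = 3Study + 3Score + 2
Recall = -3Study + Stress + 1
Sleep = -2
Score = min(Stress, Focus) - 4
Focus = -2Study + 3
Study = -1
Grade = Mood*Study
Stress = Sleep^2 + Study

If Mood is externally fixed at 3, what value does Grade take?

-3

Intervening sets Mood = 3 and removes its equation (Mood = 3Study + 3Score + 2).
Grade = Mood*Study  [with Mood=3, Study=-1]  = -3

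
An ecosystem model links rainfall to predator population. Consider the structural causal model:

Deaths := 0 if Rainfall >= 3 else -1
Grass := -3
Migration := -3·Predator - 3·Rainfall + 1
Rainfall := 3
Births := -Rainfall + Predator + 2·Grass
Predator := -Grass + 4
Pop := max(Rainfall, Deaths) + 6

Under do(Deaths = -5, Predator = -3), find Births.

-12

Under do(Deaths = -5, Predator = -3), each intervened variable's structural equation is replaced by its fixed value.
Births = -Rainfall + Predator + 2·Grass  [with Rainfall=3, Predator=-3, Grass=-3]  = -12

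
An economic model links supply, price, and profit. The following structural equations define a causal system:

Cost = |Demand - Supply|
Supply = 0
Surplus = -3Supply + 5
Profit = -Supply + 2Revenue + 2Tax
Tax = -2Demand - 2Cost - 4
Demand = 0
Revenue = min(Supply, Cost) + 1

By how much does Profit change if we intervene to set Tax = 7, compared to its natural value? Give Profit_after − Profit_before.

22

The intervention breaks the incoming arrows to Tax: Tax = -2Demand - 2Cost - 4 no longer applies, and Tax = 7.
Cost = |Demand - Supply|  [with Demand=0, Supply=0]  = 0
Revenue = min(Supply, Cost) + 1  [with Supply=0, Cost=0]  = 1
Profit = -Supply + 2Revenue + 2Tax  [with Supply=0, Revenue=1, Tax=7]  = 16
Without intervention: Cost = |Demand - Supply|  [with Demand=0, Supply=0]  = 0; Revenue = min(Supply, Cost) + 1  [with Supply=0, Cost=0]  = 1; Tax = -2Demand - 2Cost - 4  [with Demand=0, Cost=0]  = -4; Profit = -Supply + 2Revenue + 2Tax  [with Supply=0, Revenue=1, Tax=-4]  = -6.
Change = 16 − (-6) = 22.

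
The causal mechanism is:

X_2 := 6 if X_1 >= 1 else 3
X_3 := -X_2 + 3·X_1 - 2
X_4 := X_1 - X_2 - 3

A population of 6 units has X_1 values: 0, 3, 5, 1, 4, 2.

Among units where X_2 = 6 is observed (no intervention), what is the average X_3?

Conditioning on X_2=6 selects the 5 unit(s) with X_1 ∈ {3, 5, 1, 4, 2}. Their X_3 values: 1, 7, -5, 4, -2. Mean = 1.

1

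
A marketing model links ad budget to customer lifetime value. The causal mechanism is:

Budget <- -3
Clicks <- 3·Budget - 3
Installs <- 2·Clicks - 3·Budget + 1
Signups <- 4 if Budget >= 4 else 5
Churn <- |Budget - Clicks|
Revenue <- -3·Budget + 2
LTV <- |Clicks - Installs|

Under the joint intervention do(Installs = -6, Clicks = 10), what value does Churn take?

13

Setting Installs = -6, Clicks = 10 by intervention discards those variables' equations.
Churn = |Budget - Clicks|  [with Budget=-3, Clicks=10]  = 13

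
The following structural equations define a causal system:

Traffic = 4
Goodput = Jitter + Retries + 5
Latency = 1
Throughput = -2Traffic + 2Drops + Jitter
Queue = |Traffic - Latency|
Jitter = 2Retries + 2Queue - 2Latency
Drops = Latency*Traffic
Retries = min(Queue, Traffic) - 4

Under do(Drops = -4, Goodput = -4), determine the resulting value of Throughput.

-14

Setting Drops = -4, Goodput = -4 by intervention discards those variables' equations.
Queue = |Traffic - Latency|  [with Traffic=4, Latency=1]  = 3
Retries = min(Queue, Traffic) - 4  [with Queue=3, Traffic=4]  = -1
Jitter = 2Retries + 2Queue - 2Latency  [with Retries=-1, Queue=3, Latency=1]  = 2
Throughput = -2Traffic + 2Drops + Jitter  [with Traffic=4, Drops=-4, Jitter=2]  = -14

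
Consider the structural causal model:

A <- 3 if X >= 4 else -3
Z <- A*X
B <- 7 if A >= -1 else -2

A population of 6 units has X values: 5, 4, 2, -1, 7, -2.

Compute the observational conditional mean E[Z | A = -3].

1

E[Z|A=-3] averages over only the 3 units with A=-3 (X = 2, -1, -2): Z = -6, 3, 6, mean 1.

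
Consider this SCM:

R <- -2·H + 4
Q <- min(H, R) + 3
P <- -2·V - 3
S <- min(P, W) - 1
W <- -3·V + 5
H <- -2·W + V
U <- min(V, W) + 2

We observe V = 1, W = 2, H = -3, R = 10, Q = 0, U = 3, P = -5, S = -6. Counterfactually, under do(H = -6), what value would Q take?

do(H=-6) replaces the equation H <- -2·W + V with the constant H = -6.
R = -2·H + 4  [with H=-6]  = 16
Q = min(H, R) + 3  [with H=-6, R=16]  = -3

-3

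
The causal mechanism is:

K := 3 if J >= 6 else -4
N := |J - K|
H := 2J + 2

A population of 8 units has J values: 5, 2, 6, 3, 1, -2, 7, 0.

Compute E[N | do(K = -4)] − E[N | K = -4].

1.25

Under do(K=-4), K's equation is replaced by K=-4 for every unit. Per-unit N: 9, 6, 10, 7, 5, 2, 11, 4. Mean = 6.75.
E[N|K=-4] averages over only the 6 units with K=-4 (J = 5, 2, 3, 1, -2, 0): N = 9, 6, 7, 5, 2, 4, mean 5.5.
Difference = 6.75 − 5.5 = 1.25.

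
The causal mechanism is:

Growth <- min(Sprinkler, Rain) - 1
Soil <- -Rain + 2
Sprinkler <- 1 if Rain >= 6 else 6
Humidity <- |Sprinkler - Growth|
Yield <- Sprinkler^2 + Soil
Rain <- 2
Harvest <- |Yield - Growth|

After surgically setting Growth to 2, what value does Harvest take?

34

The intervention breaks the incoming arrows to Growth: Growth <- min(Sprinkler, Rain) - 1 no longer applies, and Growth = 2.
Sprinkler = 1 if Rain >= 6 else 6  [with Rain=2]  = 6
Soil = -Rain + 2  [with Rain=2]  = 0
Yield = Sprinkler^2 + Soil  [with Sprinkler=6, Soil=0]  = 36
Harvest = |Yield - Growth|  [with Yield=36, Growth=2]  = 34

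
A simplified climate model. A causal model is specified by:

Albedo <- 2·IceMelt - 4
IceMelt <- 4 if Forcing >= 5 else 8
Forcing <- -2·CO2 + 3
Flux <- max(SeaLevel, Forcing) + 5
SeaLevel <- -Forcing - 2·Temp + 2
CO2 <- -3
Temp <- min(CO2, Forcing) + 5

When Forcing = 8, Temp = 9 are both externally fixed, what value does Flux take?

Under do(Forcing = 8, Temp = 9), each intervened variable's structural equation is replaced by its fixed value.
SeaLevel = -Forcing - 2·Temp + 2  [with Forcing=8, Temp=9]  = -24
Flux = max(SeaLevel, Forcing) + 5  [with SeaLevel=-24, Forcing=8]  = 13

13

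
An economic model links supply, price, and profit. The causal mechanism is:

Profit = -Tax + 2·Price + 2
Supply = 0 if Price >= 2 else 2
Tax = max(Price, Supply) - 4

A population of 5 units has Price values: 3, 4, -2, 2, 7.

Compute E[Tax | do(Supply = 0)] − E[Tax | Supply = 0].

-0.8

Every unit gets Supply=0 under the intervention. Tax values become -1, 0, -4, -2, 3; E[Tax|do(Supply=0)] = -0.8.
Conditioning on Supply=0 selects the 4 unit(s) with Price ∈ {3, 4, 2, 7}. Their Tax values: -1, 0, -2, 3. Mean = 0.
Difference = -0.8 − 0 = -0.8.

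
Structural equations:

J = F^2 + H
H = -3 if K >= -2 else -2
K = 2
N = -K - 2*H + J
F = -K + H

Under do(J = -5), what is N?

Intervening sets J = -5 and removes its equation (J = F^2 + H).
H = -3 if K >= -2 else -2  [with K=2]  = -3
N = -K - 2*H + J  [with K=2, H=-3, J=-5]  = -1

-1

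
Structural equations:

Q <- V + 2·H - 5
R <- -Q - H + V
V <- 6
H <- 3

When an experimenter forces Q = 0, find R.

3

The intervention breaks the incoming arrows to Q: Q <- V + 2·H - 5 no longer applies, and Q = 0.
R = -Q - H + V  [with Q=0, H=3, V=6]  = 3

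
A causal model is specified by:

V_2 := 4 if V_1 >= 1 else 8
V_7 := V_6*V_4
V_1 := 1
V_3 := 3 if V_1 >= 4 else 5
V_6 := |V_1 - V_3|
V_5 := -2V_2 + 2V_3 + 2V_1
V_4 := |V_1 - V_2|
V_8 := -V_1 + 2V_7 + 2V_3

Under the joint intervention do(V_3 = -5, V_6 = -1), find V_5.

-16

The joint intervention fixes V_3 = -5, V_6 = -1, removing each variable's own equation.
V_2 = 4 if V_1 >= 1 else 8  [with V_1=1]  = 4
V_5 = -2V_2 + 2V_3 + 2V_1  [with V_2=4, V_3=-5, V_1=1]  = -16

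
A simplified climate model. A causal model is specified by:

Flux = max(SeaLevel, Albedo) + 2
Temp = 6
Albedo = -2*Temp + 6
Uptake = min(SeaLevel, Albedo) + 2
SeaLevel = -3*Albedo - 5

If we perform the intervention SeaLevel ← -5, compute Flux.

-3

The intervention breaks the incoming arrows to SeaLevel: SeaLevel = -3*Albedo - 5 no longer applies, and SeaLevel = -5.
Albedo = -2*Temp + 6  [with Temp=6]  = -6
Flux = max(SeaLevel, Albedo) + 2  [with SeaLevel=-5, Albedo=-6]  = -3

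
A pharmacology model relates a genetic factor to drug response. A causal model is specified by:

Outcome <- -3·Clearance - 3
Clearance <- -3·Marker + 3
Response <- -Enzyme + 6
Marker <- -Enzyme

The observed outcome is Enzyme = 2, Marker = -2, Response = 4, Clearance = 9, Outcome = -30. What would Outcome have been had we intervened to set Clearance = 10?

-33

Intervening sets Clearance = 10 and removes its equation (Clearance <- -3·Marker + 3).
Outcome = -3·Clearance - 3  [with Clearance=10]  = -33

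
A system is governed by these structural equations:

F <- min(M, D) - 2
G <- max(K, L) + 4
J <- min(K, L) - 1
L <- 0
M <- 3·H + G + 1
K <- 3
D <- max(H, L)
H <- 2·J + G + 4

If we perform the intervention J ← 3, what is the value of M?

The intervention breaks the incoming arrows to J: J <- min(K, L) - 1 no longer applies, and J = 3.
G = max(K, L) + 4  [with K=3, L=0]  = 7
H = 2·J + G + 4  [with J=3, G=7]  = 17
M = 3·H + G + 1  [with H=17, G=7]  = 59

59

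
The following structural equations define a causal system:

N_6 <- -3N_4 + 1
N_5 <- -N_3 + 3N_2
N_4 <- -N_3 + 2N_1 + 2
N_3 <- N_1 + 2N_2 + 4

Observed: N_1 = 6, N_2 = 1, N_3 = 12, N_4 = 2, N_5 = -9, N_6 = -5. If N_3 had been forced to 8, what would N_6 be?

The intervention breaks the incoming arrows to N_3: N_3 <- N_1 + 2N_2 + 4 no longer applies, and N_3 = 8.
N_4 = -N_3 + 2N_1 + 2  [with N_3=8, N_1=6]  = 6
N_6 = -3N_4 + 1  [with N_4=6]  = -17

-17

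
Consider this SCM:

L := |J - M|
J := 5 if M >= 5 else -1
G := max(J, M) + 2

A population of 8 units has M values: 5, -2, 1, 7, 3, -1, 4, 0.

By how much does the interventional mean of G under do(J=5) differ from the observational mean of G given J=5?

-0.75

Every unit gets J=5 under the intervention. G values become 7, 7, 7, 9, 7, 7, 7, 7; E[G|do(J=5)] = 7.25.
Observing J=5 restricts to units where J's equation naturally yields 5: M ∈ {5, 7}. In that subpopulation G = 7, 9, mean 8.
Difference = 7.25 − 8 = -0.75.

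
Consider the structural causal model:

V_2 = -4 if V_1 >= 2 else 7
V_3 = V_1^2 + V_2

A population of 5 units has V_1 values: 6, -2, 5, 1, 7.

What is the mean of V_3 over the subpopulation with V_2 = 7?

E[V_3|V_2=7] averages over only the 2 units with V_2=7 (V_1 = -2, 1): V_3 = 11, 8, mean 9.5.

9.5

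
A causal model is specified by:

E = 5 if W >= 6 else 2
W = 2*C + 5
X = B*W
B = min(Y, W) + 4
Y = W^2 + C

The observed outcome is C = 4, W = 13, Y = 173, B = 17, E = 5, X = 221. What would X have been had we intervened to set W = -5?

5

Under do(W=-5), the mechanism W = 2*C + 5 is discarded; W is fixed at -5.
Y = W^2 + C  [with W=-5, C=4]  = 29
B = min(Y, W) + 4  [with Y=29, W=-5]  = -1
X = B*W  [with B=-1, W=-5]  = 5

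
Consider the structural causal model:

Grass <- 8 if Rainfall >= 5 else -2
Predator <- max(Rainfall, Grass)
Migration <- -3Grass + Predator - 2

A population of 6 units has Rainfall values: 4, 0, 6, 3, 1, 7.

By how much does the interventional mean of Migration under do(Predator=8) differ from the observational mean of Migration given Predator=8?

The intervention sets Predator=8 in all 6 units regardless of Rainfall. Recomputing Migration per unit gives 12, 12, -18, 12, 12, -18; average 2.
Conditioning on Predator=8 selects the 2 unit(s) with Rainfall ∈ {6, 7}. Their Migration values: -18, -18. Mean = -18.
Difference = 2 − (-18) = 20.

20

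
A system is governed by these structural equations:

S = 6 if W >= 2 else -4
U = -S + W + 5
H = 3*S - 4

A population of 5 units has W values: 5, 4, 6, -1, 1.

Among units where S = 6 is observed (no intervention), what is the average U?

4

E[U|S=6] averages over only the 3 units with S=6 (W = 5, 4, 6): U = 4, 3, 5, mean 4.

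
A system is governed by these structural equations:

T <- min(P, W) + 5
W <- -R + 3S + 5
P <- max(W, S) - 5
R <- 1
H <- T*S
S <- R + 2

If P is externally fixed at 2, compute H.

21

Under do(P=2), the mechanism P <- max(W, S) - 5 is discarded; P is fixed at 2.
S = R + 2  [with R=1]  = 3
W = -R + 3S + 5  [with R=1, S=3]  = 13
T = min(P, W) + 5  [with P=2, W=13]  = 7
H = T*S  [with T=7, S=3]  = 21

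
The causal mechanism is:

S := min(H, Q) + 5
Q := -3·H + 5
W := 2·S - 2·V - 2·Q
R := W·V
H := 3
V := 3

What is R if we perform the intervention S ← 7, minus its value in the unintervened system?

36

Under do(S=7), the mechanism S := min(H, Q) + 5 is discarded; S is fixed at 7.
Q = -3·H + 5  [with H=3]  = -4
W = 2·S - 2·V - 2·Q  [with S=7, V=3, Q=-4]  = 16
R = W·V  [with W=16, V=3]  = 48
Without intervention: Q = -3·H + 5  [with H=3]  = -4; S = min(H, Q) + 5  [with H=3, Q=-4]  = 1; W = 2·S - 2·V - 2·Q  [with S=1, V=3, Q=-4]  = 4; R = W·V  [with W=4, V=3]  = 12.
Change = 48 − 12 = 36.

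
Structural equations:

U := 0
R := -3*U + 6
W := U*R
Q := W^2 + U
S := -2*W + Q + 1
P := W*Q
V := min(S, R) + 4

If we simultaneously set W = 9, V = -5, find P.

729

Under do(W = 9, V = -5), each intervened variable's structural equation is replaced by its fixed value.
Q = W^2 + U  [with W=9, U=0]  = 81
P = W*Q  [with W=9, Q=81]  = 729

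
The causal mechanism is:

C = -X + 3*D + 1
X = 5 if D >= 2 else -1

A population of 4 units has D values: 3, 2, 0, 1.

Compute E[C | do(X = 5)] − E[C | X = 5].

-3

Every unit gets X=5 under the intervention. C values become 5, 2, -4, -1; E[C|do(X=5)] = 0.5.
E[C|X=5] averages over only the 2 units with X=5 (D = 3, 2): C = 5, 2, mean 3.5.
Difference = 0.5 − 3.5 = -3.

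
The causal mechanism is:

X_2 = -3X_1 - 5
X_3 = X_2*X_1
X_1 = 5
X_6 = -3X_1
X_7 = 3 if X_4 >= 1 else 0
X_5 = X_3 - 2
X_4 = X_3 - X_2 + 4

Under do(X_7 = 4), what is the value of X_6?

Intervening sets X_7 = 4 and removes its equation (X_7 = 3 if X_4 >= 1 else 0).
Since X_6 is not a descendant of the intervened variable, it is unaffected.
X_6 = -3X_1  [with X_1=5]  = -15

-15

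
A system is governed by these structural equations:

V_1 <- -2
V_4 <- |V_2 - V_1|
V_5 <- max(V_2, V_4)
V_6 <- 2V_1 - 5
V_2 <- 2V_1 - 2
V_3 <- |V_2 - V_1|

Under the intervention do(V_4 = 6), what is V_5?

6

Intervening sets V_4 = 6 and removes its equation (V_4 <- |V_2 - V_1|).
V_2 = 2V_1 - 2  [with V_1=-2]  = -6
V_5 = max(V_2, V_4)  [with V_2=-6, V_4=6]  = 6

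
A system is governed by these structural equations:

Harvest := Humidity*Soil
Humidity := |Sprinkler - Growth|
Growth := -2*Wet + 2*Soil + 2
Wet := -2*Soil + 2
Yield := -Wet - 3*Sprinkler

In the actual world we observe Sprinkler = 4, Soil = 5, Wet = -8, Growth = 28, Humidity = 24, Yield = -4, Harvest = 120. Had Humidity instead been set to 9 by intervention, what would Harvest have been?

45

Under do(Humidity=9), the mechanism Humidity := |Sprinkler - Growth| is discarded; Humidity is fixed at 9.
Harvest = Humidity*Soil  [with Humidity=9, Soil=5]  = 45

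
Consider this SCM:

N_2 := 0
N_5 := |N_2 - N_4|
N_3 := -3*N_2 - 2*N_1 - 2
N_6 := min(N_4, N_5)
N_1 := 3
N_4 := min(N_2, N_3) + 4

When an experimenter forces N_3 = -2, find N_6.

2

The intervention breaks the incoming arrows to N_3: N_3 := -3*N_2 - 2*N_1 - 2 no longer applies, and N_3 = -2.
N_4 = min(N_2, N_3) + 4  [with N_2=0, N_3=-2]  = 2
N_5 = |N_2 - N_4|  [with N_2=0, N_4=2]  = 2
N_6 = min(N_4, N_5)  [with N_4=2, N_5=2]  = 2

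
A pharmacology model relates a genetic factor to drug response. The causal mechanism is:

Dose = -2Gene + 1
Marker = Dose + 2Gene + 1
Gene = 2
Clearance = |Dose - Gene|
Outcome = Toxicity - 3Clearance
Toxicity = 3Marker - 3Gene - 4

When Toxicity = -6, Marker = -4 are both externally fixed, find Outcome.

The joint intervention fixes Toxicity = -6, Marker = -4, removing each variable's own equation.
Dose = -2Gene + 1  [with Gene=2]  = -3
Clearance = |Dose - Gene|  [with Dose=-3, Gene=2]  = 5
Outcome = Toxicity - 3Clearance  [with Toxicity=-6, Clearance=5]  = -21

-21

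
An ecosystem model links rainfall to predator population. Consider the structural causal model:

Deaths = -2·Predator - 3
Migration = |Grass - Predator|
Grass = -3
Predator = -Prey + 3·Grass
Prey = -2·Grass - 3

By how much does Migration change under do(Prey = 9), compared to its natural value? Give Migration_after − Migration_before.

6

do(Prey=9) replaces the equation Prey = -2·Grass - 3 with the constant Prey = 9.
Predator = -Prey + 3·Grass  [with Prey=9, Grass=-3]  = -18
Migration = |Grass - Predator|  [with Grass=-3, Predator=-18]  = 15
Without intervention: Prey = -2·Grass - 3  [with Grass=-3]  = 3; Predator = -Prey + 3·Grass  [with Prey=3, Grass=-3]  = -12; Migration = |Grass - Predator|  [with Grass=-3, Predator=-12]  = 9.
Change = 15 − 9 = 6.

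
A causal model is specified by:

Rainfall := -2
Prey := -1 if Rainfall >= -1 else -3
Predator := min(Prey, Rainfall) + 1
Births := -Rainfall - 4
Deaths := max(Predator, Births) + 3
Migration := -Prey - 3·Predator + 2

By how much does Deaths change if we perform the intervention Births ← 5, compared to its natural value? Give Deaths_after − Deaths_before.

Intervening sets Births = 5 and removes its equation (Births := -Rainfall - 4).
Prey = -1 if Rainfall >= -1 else -3  [with Rainfall=-2]  = -3
Predator = min(Prey, Rainfall) + 1  [with Prey=-3, Rainfall=-2]  = -2
Deaths = max(Predator, Births) + 3  [with Predator=-2, Births=5]  = 8
Without intervention: Prey = -1 if Rainfall >= -1 else -3  [with Rainfall=-2]  = -3; Predator = min(Prey, Rainfall) + 1  [with Prey=-3, Rainfall=-2]  = -2; Births = -Rainfall - 4  [with Rainfall=-2]  = -2; Deaths = max(Predator, Births) + 3  [with Predator=-2, Births=-2]  = 1.
Change = 8 − 1 = 7.

7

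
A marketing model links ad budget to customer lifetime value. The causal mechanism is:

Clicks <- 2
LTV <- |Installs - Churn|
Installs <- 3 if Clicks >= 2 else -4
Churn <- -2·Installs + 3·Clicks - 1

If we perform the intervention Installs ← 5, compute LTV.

10

Under do(Installs=5), the mechanism Installs <- 3 if Clicks >= 2 else -4 is discarded; Installs is fixed at 5.
Churn = -2·Installs + 3·Clicks - 1  [with Installs=5, Clicks=2]  = -5
LTV = |Installs - Churn|  [with Installs=5, Churn=-5]  = 10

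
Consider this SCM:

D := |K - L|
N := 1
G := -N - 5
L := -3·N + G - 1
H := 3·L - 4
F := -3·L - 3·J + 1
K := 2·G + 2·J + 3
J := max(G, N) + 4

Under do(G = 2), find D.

do(G=2) replaces the equation G := -N - 5 with the constant G = 2.
L = -3·N + G - 1  [with N=1, G=2]  = -2
J = max(G, N) + 4  [with G=2, N=1]  = 6
K = 2·G + 2·J + 3  [with G=2, J=6]  = 19
D = |K - L|  [with K=19, L=-2]  = 21

21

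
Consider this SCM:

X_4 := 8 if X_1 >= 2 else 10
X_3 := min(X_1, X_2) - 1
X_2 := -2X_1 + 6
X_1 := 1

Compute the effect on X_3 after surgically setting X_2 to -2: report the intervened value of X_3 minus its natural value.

-3

The intervention breaks the incoming arrows to X_2: X_2 := -2X_1 + 6 no longer applies, and X_2 = -2.
X_3 = min(X_1, X_2) - 1  [with X_1=1, X_2=-2]  = -3
Without intervention: X_2 = -2X_1 + 6  [with X_1=1]  = 4; X_3 = min(X_1, X_2) - 1  [with X_1=1, X_2=4]  = 0.
Change = -3 − 0 = -3.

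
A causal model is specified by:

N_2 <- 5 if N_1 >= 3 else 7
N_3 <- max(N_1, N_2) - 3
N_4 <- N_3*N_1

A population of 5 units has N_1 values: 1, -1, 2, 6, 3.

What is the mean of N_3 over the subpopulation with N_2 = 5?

Observing N_2=5 restricts to units where N_2's equation naturally yields 5: N_1 ∈ {6, 3}. In that subpopulation N_3 = 3, 2, mean 2.5.

2.5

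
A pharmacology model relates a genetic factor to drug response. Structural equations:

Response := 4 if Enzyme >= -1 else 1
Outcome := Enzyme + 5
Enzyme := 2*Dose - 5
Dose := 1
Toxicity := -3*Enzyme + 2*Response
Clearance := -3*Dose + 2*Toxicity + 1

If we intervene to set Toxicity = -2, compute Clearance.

-6

Intervening sets Toxicity = -2 and removes its equation (Toxicity := -3*Enzyme + 2*Response).
Clearance = -3*Dose + 2*Toxicity + 1  [with Dose=1, Toxicity=-2]  = -6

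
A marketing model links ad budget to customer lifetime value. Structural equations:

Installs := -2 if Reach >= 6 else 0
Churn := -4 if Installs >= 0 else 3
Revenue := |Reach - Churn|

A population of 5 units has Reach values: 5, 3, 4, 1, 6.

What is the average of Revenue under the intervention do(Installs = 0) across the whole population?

7.8

do(Installs=0) breaks Installs's dependence on Reach. With Installs=0 fixed, Revenue across the units is 9, 7, 8, 5, 10, mean 7.8.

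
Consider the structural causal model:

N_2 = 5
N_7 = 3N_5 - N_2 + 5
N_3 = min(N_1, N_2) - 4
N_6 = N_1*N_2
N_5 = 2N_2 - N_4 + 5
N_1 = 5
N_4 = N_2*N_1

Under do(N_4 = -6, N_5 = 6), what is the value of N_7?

Under do(N_4 = -6, N_5 = 6), each intervened variable's structural equation is replaced by its fixed value.
N_7 = 3N_5 - N_2 + 5  [with N_5=6, N_2=5]  = 18

18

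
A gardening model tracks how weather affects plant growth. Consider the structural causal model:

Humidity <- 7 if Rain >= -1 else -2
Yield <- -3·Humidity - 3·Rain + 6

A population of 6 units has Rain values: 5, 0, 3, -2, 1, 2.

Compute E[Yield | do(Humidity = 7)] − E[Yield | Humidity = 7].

Every unit gets Humidity=7 under the intervention. Yield values become -30, -15, -24, -9, -18, -21; E[Yield|do(Humidity=7)] = -19.5.
Observing Humidity=7 restricts to units where Humidity's equation naturally yields 7: Rain ∈ {5, 0, 3, 1, 2}. In that subpopulation Yield = -30, -15, -24, -18, -21, mean -21.6.
Difference = -19.5 − (-21.6) = 2.1.

2.1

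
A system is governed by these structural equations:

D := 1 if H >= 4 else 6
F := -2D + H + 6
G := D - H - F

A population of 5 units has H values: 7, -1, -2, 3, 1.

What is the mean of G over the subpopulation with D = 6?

11.5

Observing D=6 restricts to units where D's equation naturally yields 6: H ∈ {-1, -2, 3, 1}. In that subpopulation G = 14, 16, 6, 10, mean 11.5.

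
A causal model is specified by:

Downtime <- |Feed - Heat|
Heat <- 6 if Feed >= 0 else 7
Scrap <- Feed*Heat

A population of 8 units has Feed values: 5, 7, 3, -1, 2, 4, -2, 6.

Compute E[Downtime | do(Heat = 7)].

do(Heat=7) breaks Heat's dependence on Feed. With Heat=7 fixed, Downtime across the units is 2, 0, 4, 8, 5, 3, 9, 1, mean 4.

4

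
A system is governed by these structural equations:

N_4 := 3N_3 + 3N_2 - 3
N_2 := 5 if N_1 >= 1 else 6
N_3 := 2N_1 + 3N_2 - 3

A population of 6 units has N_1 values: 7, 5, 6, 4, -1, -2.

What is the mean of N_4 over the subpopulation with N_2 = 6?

51

E[N_4|N_2=6] averages over only the 2 units with N_2=6 (N_1 = -1, -2): N_4 = 54, 48, mean 51.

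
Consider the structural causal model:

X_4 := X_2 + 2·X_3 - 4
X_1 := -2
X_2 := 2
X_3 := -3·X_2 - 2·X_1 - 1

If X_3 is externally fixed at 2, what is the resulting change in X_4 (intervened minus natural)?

10

The intervention breaks the incoming arrows to X_3: X_3 := -3·X_2 - 2·X_1 - 1 no longer applies, and X_3 = 2.
X_4 = X_2 + 2·X_3 - 4  [with X_2=2, X_3=2]  = 2
Without intervention: X_3 = -3·X_2 - 2·X_1 - 1  [with X_2=2, X_1=-2]  = -3; X_4 = X_2 + 2·X_3 - 4  [with X_2=2, X_3=-3]  = -8.
Change = 2 − (-8) = 10.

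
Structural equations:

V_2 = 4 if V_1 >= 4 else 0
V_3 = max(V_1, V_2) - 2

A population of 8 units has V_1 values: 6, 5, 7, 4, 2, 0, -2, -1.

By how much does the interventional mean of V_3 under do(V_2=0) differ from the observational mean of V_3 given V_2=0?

2.5

do(V_2=0) breaks V_2's dependence on V_1. With V_2=0 fixed, V_3 across the units is 4, 3, 5, 2, 0, -2, -2, -2, mean 1.
E[V_3|V_2=0] averages over only the 4 units with V_2=0 (V_1 = 2, 0, -2, -1): V_3 = 0, -2, -2, -2, mean -1.5.
Difference = 1 − (-1.5) = 2.5.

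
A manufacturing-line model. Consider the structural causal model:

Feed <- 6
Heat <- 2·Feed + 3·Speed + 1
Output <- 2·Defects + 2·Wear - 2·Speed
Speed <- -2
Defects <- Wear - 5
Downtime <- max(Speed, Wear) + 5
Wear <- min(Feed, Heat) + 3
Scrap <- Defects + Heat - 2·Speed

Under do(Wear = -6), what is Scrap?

Under do(Wear=-6), the mechanism Wear <- min(Feed, Heat) + 3 is discarded; Wear is fixed at -6.
Heat = 2·Feed + 3·Speed + 1  [with Feed=6, Speed=-2]  = 7
Defects = Wear - 5  [with Wear=-6]  = -11
Scrap = Defects + Heat - 2·Speed  [with Defects=-11, Heat=7, Speed=-2]  = 0

0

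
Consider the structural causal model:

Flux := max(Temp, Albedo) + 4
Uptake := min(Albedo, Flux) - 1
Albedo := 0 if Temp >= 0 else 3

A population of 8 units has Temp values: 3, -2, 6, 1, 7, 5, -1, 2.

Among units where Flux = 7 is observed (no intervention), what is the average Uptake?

1

E[Uptake|Flux=7] averages over only the 3 units with Flux=7 (Temp = 3, -2, -1): Uptake = -1, 2, 2, mean 1.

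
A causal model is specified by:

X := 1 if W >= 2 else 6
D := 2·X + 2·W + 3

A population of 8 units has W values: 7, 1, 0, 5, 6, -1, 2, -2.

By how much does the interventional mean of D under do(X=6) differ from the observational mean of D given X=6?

5.5

do(X=6) breaks X's dependence on W. With X=6 fixed, D across the units is 29, 17, 15, 25, 27, 13, 19, 11, mean 19.5.
Conditioning on X=6 selects the 4 unit(s) with W ∈ {1, 0, -1, -2}. Their D values: 17, 15, 13, 11. Mean = 14.
Difference = 19.5 − 14 = 5.5.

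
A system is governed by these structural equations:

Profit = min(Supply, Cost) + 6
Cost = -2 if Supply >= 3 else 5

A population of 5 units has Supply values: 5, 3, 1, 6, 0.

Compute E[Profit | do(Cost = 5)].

do(Cost=5) breaks Cost's dependence on Supply. With Cost=5 fixed, Profit across the units is 11, 9, 7, 11, 6, mean 8.8.

8.8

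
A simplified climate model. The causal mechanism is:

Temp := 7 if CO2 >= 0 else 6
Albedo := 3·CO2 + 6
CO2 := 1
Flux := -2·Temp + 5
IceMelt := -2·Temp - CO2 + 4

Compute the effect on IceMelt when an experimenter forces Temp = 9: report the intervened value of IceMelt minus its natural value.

-4

The intervention breaks the incoming arrows to Temp: Temp := 7 if CO2 >= 0 else 6 no longer applies, and Temp = 9.
IceMelt = -2·Temp - CO2 + 4  [with Temp=9, CO2=1]  = -15
Without intervention: Temp = 7 if CO2 >= 0 else 6  [with CO2=1]  = 7; IceMelt = -2·Temp - CO2 + 4  [with Temp=7, CO2=1]  = -11.
Change = -15 − (-11) = -4.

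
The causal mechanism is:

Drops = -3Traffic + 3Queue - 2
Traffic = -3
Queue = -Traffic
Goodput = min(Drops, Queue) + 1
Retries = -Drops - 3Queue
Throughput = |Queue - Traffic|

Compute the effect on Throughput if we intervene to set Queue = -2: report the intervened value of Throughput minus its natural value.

-5

do(Queue=-2) replaces the equation Queue = -Traffic with the constant Queue = -2.
Throughput = |Queue - Traffic|  [with Queue=-2, Traffic=-3]  = 1
Without intervention: Queue = -Traffic  [with Traffic=-3]  = 3; Throughput = |Queue - Traffic|  [with Queue=3, Traffic=-3]  = 6.
Change = 1 − 6 = -5.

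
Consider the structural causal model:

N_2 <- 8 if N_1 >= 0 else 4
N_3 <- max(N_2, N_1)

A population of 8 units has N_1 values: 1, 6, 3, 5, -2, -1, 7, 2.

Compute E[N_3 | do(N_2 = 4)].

4.75

Under do(N_2=4), N_2's equation is replaced by N_2=4 for every unit. Per-unit N_3: 4, 6, 4, 5, 4, 4, 7, 4. Mean = 4.75.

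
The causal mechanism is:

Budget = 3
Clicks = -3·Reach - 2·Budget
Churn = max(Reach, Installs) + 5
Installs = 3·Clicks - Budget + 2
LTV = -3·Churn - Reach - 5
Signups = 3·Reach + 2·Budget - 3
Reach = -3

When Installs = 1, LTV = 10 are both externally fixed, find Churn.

The joint intervention fixes Installs = 1, LTV = 10, removing each variable's own equation.
Churn = max(Reach, Installs) + 5  [with Reach=-3, Installs=1]  = 6

6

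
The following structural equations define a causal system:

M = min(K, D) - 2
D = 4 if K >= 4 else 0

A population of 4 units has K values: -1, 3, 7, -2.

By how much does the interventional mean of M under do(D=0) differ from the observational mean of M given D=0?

0.25

Every unit gets D=0 under the intervention. M values become -3, -2, -2, -4; E[M|do(D=0)] = -2.75.
Conditioning on D=0 selects the 3 unit(s) with K ∈ {-1, 3, -2}. Their M values: -3, -2, -4. Mean = -3.
Difference = -2.75 − (-3) = 0.25.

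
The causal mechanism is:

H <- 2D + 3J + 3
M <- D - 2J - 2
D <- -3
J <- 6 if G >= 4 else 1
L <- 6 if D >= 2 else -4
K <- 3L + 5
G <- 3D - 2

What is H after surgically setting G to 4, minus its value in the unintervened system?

15

Under do(G=4), the mechanism G <- 3D - 2 is discarded; G is fixed at 4.
J = 6 if G >= 4 else 1  [with G=4]  = 6
H = 2D + 3J + 3  [with D=-3, J=6]  = 15
Without intervention: G = 3D - 2  [with D=-3]  = -11; J = 6 if G >= 4 else 1  [with G=-11]  = 1; H = 2D + 3J + 3  [with D=-3, J=1]  = 0.
Change = 15 − 0 = 15.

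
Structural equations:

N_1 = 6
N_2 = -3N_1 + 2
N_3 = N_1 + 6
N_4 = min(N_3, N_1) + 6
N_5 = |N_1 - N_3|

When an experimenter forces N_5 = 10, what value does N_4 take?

The intervention breaks the incoming arrows to N_5: N_5 = |N_1 - N_3| no longer applies, and N_5 = 10.
Since N_4 is not a descendant of the intervened variable, it is unaffected.
N_3 = N_1 + 6  [with N_1=6]  = 12
N_4 = min(N_3, N_1) + 6  [with N_3=12, N_1=6]  = 12

12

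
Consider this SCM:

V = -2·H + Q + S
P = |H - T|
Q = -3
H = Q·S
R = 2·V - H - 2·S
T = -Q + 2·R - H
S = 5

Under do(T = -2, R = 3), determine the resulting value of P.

13

Setting T = -2, R = 3 by intervention discards those variables' equations.
H = Q·S  [with Q=-3, S=5]  = -15
P = |H - T|  [with H=-15, T=-2]  = 13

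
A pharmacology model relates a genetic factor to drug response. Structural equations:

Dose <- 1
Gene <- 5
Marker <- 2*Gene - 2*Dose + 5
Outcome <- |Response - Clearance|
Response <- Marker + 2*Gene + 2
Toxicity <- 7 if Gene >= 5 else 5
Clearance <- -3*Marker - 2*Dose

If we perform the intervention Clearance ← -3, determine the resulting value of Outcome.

28

Intervening sets Clearance = -3 and removes its equation (Clearance <- -3*Marker - 2*Dose).
Marker = 2*Gene - 2*Dose + 5  [with Gene=5, Dose=1]  = 13
Response = Marker + 2*Gene + 2  [with Marker=13, Gene=5]  = 25
Outcome = |Response - Clearance|  [with Response=25, Clearance=-3]  = 28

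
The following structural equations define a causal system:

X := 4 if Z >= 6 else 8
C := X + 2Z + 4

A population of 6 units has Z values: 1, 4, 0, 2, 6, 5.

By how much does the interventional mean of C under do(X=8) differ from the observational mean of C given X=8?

The intervention sets X=8 in all 6 units regardless of Z. Recomputing C per unit gives 14, 20, 12, 16, 24, 22; average 18.
Conditioning on X=8 selects the 5 unit(s) with Z ∈ {1, 4, 0, 2, 5}. Their C values: 14, 20, 12, 16, 22. Mean = 16.8.
Difference = 18 − 16.8 = 1.2.

1.2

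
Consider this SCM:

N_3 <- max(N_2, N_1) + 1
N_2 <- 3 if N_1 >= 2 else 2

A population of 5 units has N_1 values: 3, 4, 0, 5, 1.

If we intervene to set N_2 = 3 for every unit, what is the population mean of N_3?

4.6

The intervention sets N_2=3 in all 5 units regardless of N_1. Recomputing N_3 per unit gives 4, 5, 4, 6, 4; average 4.6.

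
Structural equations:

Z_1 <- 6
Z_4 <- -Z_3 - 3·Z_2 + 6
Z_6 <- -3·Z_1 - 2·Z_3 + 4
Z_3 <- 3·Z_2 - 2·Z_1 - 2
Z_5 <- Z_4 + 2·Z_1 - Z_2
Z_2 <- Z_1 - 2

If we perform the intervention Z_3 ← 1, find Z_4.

The intervention breaks the incoming arrows to Z_3: Z_3 <- 3·Z_2 - 2·Z_1 - 2 no longer applies, and Z_3 = 1.
Z_2 = Z_1 - 2  [with Z_1=6]  = 4
Z_4 = -Z_3 - 3·Z_2 + 6  [with Z_3=1, Z_2=4]  = -7

-7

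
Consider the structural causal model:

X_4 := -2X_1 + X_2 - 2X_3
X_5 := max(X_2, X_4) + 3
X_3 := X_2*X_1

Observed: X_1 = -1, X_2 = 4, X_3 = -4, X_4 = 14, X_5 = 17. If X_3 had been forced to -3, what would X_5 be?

15

do(X_3=-3) replaces the equation X_3 := X_2*X_1 with the constant X_3 = -3.
X_4 = -2X_1 + X_2 - 2X_3  [with X_1=-1, X_2=4, X_3=-3]  = 12
X_5 = max(X_2, X_4) + 3  [with X_2=4, X_4=12]  = 15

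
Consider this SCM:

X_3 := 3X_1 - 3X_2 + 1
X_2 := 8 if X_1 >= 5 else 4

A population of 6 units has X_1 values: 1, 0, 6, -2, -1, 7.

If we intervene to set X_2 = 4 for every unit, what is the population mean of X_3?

Under do(X_2=4), X_2's equation is replaced by X_2=4 for every unit. Per-unit X_3: -8, -11, 7, -17, -14, 10. Mean = -5.5.

-5.5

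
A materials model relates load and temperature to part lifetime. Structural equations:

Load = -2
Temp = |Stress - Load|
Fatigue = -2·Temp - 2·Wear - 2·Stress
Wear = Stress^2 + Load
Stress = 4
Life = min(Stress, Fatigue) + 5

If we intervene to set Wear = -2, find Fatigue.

-16

Intervening sets Wear = -2 and removes its equation (Wear = Stress^2 + Load).
Temp = |Stress - Load|  [with Stress=4, Load=-2]  = 6
Fatigue = -2·Temp - 2·Wear - 2·Stress  [with Temp=6, Wear=-2, Stress=4]  = -16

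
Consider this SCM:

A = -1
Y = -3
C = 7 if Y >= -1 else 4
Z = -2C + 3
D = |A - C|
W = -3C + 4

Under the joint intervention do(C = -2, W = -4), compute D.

The joint intervention fixes C = -2, W = -4, removing each variable's own equation.
D = |A - C|  [with A=-1, C=-2]  = 1

1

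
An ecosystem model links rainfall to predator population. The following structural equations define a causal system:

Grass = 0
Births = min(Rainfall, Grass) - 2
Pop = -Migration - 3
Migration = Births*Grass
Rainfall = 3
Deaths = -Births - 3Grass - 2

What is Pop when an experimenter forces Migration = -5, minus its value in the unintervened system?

5

The intervention breaks the incoming arrows to Migration: Migration = Births*Grass no longer applies, and Migration = -5.
Pop = -Migration - 3  [with Migration=-5]  = 2
Without intervention: Births = min(Rainfall, Grass) - 2  [with Rainfall=3, Grass=0]  = -2; Migration = Births*Grass  [with Births=-2, Grass=0]  = 0; Pop = -Migration - 3  [with Migration=0]  = -3.
Change = 2 − (-3) = 5.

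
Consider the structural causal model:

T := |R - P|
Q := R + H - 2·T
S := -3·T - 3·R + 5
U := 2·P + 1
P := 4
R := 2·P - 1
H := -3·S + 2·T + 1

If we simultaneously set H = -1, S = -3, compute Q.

0

Setting H = -1, S = -3 by intervention discards those variables' equations.
R = 2·P - 1  [with P=4]  = 7
T = |R - P|  [with R=7, P=4]  = 3
Q = R + H - 2·T  [with R=7, H=-1, T=3]  = 0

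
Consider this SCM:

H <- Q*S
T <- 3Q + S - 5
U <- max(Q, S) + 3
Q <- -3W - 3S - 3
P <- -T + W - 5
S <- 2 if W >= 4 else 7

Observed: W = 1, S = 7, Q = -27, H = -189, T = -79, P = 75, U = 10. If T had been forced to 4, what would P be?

The intervention breaks the incoming arrows to T: T <- 3Q + S - 5 no longer applies, and T = 4.
P = -T + W - 5  [with T=4, W=1]  = -8

-8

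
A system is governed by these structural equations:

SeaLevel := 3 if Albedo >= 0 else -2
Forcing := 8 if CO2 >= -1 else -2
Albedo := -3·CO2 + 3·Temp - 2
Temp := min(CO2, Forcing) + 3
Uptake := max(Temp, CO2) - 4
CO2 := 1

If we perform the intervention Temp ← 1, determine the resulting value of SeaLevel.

-2

do(Temp=1) replaces the equation Temp := min(CO2, Forcing) + 3 with the constant Temp = 1.
Albedo = -3·CO2 + 3·Temp - 2  [with CO2=1, Temp=1]  = -2
SeaLevel = 3 if Albedo >= 0 else -2  [with Albedo=-2]  = -2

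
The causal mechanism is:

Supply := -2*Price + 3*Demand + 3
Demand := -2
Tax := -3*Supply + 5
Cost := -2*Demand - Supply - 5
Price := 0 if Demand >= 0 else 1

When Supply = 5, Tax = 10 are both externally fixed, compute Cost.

-6

The joint intervention fixes Supply = 5, Tax = 10, removing each variable's own equation.
Cost = -2*Demand - Supply - 5  [with Demand=-2, Supply=5]  = -6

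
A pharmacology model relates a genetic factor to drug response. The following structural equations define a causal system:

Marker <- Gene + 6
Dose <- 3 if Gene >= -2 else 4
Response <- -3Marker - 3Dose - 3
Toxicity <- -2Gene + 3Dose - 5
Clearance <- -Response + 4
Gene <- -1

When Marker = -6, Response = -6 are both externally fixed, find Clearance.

Setting Marker = -6, Response = -6 by intervention discards those variables' equations.
Clearance = -Response + 4  [with Response=-6]  = 10

10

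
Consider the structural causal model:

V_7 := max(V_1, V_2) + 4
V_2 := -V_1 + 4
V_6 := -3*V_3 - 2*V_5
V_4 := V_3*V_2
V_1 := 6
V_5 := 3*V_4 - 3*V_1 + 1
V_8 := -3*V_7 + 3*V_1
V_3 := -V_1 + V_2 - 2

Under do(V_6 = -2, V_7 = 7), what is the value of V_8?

-3

The joint intervention fixes V_6 = -2, V_7 = 7, removing each variable's own equation.
V_8 = -3*V_7 + 3*V_1  [with V_7=7, V_1=6]  = -3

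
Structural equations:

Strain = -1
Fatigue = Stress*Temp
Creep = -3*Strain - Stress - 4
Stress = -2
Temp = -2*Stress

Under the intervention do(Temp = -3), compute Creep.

1

The intervention breaks the incoming arrows to Temp: Temp = -2*Stress no longer applies, and Temp = -3.
Creep is not downstream of the intervention, so its value is determined by the original equations.
Creep = -3*Strain - Stress - 4  [with Strain=-1, Stress=-2]  = 1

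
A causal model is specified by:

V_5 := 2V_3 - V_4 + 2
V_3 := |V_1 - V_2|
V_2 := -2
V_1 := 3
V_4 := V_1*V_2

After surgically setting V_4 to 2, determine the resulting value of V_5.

10

Intervening sets V_4 = 2 and removes its equation (V_4 := V_1*V_2).
V_3 = |V_1 - V_2|  [with V_1=3, V_2=-2]  = 5
V_5 = 2V_3 - V_4 + 2  [with V_3=5, V_4=2]  = 10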